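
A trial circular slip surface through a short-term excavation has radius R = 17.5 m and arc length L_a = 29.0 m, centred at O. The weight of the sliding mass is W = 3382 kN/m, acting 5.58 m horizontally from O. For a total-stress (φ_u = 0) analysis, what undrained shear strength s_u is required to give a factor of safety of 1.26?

FS = s_u·L_a·R / (W·d), so s_u = FS·W·d / (L_a·R).
s_u = 1.26·3382·5.58 / (29.00·17.5) = 23778.2 / 507.50 = 46.85 kPa

s_u = 46.9 kPa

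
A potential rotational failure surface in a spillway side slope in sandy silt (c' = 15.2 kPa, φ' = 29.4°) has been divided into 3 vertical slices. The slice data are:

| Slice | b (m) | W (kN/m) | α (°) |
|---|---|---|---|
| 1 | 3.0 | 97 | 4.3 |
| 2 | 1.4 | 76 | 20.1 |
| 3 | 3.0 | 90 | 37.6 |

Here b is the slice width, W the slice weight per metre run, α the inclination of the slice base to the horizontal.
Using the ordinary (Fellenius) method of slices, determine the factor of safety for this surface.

Ordinary method of slices: FS = Σ[c'·Δl_i + (W_i cosα_i)·tanφ'] / Σ W_i sinα_i, with Δl_i = b_i / cosα_i.
Slice 1: Δl = 3.0/cos4.3° = 3.008 m; N'_1 = 97·cos4.3° = 96.7; c'Δl = 45.73; W sinα = 7.3
Slice 2: Δl = 1.4/cos20.1° = 1.491 m; N'_2 = 76·cos20.1° = 71.4; c'Δl = 22.66; W sinα = 26.1
Slice 3: Δl = 3.0/cos37.6° = 3.786 m; N'_3 = 90·cos37.6° = 71.3; c'Δl = 57.55; W sinα = 54.9
Σc'Δl = 125.9 kN/m; ΣN' = 239.4 kN/m; ΣW sinα = 88.3 kN/m
Resisting = 125.9 + 239.4·tan29.4° = 125.9 + 134.9 = 260.8 kN/m
FS = 260.8 / 88.3 = 2.954

FS = 2.95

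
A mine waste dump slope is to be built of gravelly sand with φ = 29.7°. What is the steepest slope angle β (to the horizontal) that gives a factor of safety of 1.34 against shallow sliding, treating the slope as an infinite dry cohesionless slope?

β = 23.1°

For an infinite dry cohesionless slope FS = tanφ/tanβ, so tanβ = tanφ / FS.
tanβ = tan29.7° / 1.34 = 0.5704 / 1.34 = 0.4257
β = arctan(0.4257) = 23.06°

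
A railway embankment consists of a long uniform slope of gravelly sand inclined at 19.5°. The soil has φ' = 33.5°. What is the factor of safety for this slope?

For a dry cohesionless infinite slope the factor of safety is FS = tanφ' / tanβ.
FS = tan33.5° / tan19.5° = 0.6619 / 0.3541 = 1.869

FS = 1.87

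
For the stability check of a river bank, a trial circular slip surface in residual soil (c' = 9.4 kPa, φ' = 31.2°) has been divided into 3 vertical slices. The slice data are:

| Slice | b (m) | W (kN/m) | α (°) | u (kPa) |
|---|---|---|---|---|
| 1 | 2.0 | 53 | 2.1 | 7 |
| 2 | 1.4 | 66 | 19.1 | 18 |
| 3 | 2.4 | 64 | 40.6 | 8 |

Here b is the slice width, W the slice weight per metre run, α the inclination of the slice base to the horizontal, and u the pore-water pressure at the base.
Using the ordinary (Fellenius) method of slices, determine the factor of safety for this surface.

Ordinary method of slices: FS = Σ[c'·Δl_i + (W_i cosα_i − u_i·Δl_i)·tanφ'] / Σ W_i sinα_i, with Δl_i = b_i / cosα_i.
Slice 1: Δl = 2.0/cos2.1° = 2.001 m; N'_1 = 53·cos2.1° − 7·2.001 = 39.0; c'Δl = 18.81; W sinα = 1.9
Slice 2: Δl = 1.4/cos19.1° = 1.482 m; N'_2 = 66·cos19.1° − 18·1.482 = 35.7; c'Δl = 13.93; W sinα = 21.6
Slice 3: Δl = 2.4/cos40.6° = 3.161 m; N'_3 = 64·cos40.6° − 8·3.161 = 23.3; c'Δl = 29.71; W sinα = 41.6
Σc'Δl = 62.5 kN/m; ΣN' = 98.0 kN/m; ΣW sinα = 65.2 kN/m
Resisting = 62.5 + 98.0·tan31.2° = 62.5 + 59.3 = 121.8 kN/m
FS = 121.8 / 65.2 = 1.868

FS = 1.87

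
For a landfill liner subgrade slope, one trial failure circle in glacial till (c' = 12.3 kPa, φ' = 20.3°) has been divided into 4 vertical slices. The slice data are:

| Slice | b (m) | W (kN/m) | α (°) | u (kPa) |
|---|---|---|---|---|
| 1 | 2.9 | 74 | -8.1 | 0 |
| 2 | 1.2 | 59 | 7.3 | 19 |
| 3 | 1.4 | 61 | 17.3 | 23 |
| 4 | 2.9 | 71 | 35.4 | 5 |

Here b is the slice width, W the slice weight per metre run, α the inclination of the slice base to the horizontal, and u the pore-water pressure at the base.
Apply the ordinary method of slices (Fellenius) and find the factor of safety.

Ordinary method of slices: FS = Σ[c'·Δl_i + (W_i cosα_i − u_i·Δl_i)·tanφ'] / Σ W_i sinα_i, with Δl_i = b_i / cosα_i.
Slice 1: Δl = 2.9/cos(-8.1°) = 2.929 m; N'_1 = 74·cos(-8.1°) − 0·2.929 = 73.3; c'Δl = 36.03; W sinα = -10.4
Slice 2: Δl = 1.2/cos7.3° = 1.210 m; N'_2 = 59·cos7.3° − 19·1.210 = 35.5; c'Δl = 14.88; W sinα = 7.5
Slice 3: Δl = 1.4/cos17.3° = 1.466 m; N'_3 = 61·cos17.3° − 23·1.466 = 24.5; c'Δl = 18.04; W sinα = 18.1
Slice 4: Δl = 2.9/cos35.4° = 3.558 m; N'_4 = 71·cos35.4° − 5·3.558 = 40.1; c'Δl = 43.76; W sinα = 41.1
Σc'Δl = 112.7 kN/m; ΣN' = 173.4 kN/m; ΣW sinα = 56.3 kN/m
Resisting = 112.7 + 173.4·tan20.3° = 112.7 + 64.1 = 176.8 kN/m
FS = 176.8 / 56.3 = 3.139

FS = 3.14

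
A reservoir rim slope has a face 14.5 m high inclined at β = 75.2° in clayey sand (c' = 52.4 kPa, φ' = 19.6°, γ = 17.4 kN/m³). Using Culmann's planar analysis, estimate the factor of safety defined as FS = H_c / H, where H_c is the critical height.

FS = 1.74

H_c = (4c'/γ) · sinβ cosφ' / [1 − cos(β − φ')]
    = (4·52.4/17.4) · sin75.2°·cos19.6° / [1 − cos55.6°]
    = 12.046 · 0.9108 / 0.4350 = 25.22 m
FS = H_c / H = 25.22 / 14.5 = 1.739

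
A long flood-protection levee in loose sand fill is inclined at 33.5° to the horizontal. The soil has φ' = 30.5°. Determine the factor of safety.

FS = 0.89

For a dry cohesionless infinite slope the factor of safety is FS = tanφ' / tanβ.
FS = tan30.5° / tan33.5° = 0.5890 / 0.6619 = 0.890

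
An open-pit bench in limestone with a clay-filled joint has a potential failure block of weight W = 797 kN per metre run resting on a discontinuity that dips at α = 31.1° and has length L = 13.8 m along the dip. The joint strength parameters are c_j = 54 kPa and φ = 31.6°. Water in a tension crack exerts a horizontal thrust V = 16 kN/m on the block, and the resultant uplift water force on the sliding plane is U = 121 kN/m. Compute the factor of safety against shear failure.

Resolving the block weight along and normal to the plane and applying the Mohr–Coulomb strength on the joint:
N' = W cosα − U − V sinα = 797·cos31.1° − 121 − 16·sin31.1° = 553.2 kN/m
Driving force T = W sinα + V cosα = 797·sin31.1° + 16·cos31.1° = 425.4 kN/m
Resisting force R = c_j·L + N'·tanφ = 54·13.8 + 553.2·tan31.6° = 745.2 + 340.3 = 1085.5 kN/m
FS = R / T = 1085.5 / 425.4 = 2.552

FS = 2.55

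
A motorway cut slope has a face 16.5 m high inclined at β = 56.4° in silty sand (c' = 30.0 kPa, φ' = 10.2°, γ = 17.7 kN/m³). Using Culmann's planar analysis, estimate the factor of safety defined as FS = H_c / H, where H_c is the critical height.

FS = 1.09

H_c = (4c'/γ) · sinβ cosφ' / [1 − cos(β − φ')]
    = (4·30.0/17.7) · sin56.4°·cos10.2° / [1 − cos46.2°]
    = 6.780 · 0.8198 / 0.3079 = 18.05 m
FS = H_c / H = 18.05 / 16.5 = 1.094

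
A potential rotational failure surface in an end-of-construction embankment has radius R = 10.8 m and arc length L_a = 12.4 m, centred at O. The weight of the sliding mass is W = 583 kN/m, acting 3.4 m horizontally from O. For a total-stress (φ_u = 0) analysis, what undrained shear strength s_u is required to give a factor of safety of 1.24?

FS = s_u·L_a·R / (W·d), so s_u = FS·W·d / (L_a·R).
s_u = 1.24·583·3.4 / (12.40·10.8) = 2457.9 / 133.92 = 18.35 kPa

s_u = 18.4 kPa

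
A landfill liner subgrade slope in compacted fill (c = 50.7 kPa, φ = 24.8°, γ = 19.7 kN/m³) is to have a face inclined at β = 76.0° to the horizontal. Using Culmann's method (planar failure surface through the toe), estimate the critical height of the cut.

H_c = 24.28 m

Culmann's analysis gives the critical failure plane at α_cr = (β + φ)/2 = (76.0 + 24.8)/2 = 50.4°, and the critical height
H_c = (4c/γ) · sinβ cosφ / [1 − cos(β − φ)]
    = (4·50.7/19.7) · sin76.0°·cos24.8° / [1 − cos(51.2°)]
    = 10.294 · 0.9703·0.9078 / [1 − 0.6266]
    = 10.294 · 0.8808 / 0.3734
    = 24.28 m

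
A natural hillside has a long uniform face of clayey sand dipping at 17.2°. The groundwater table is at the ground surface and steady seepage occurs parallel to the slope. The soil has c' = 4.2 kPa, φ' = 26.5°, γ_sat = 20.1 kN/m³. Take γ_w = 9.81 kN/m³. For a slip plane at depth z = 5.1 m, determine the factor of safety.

With seepage parallel to the slope and the water table at the surface, the effective normal stress on the slip plane uses the buoyant unit weight γ' = γ_sat − γ_w while the driving shear stress uses γ_sat:
FS = [c' + γ' z cos²β tanφ'] / [γ_sat z sinβ cosβ]
γ' = 20.1 − 9.81 = 10.29 kN/m³
Numerator = 4.2 + 10.29·5.1·cos²17.2°·tan26.5° = 4.2 + 10.29·5.1·0.9126·0.4986 = 28.077 kPa
Denominator = 20.1·5.1·sin17.2°·cos17.2° = 20.1·5.1·0.2957·0.9553 = 28.957 kPa
FS = 28.077 / 28.957 = 0.970

FS = 0.97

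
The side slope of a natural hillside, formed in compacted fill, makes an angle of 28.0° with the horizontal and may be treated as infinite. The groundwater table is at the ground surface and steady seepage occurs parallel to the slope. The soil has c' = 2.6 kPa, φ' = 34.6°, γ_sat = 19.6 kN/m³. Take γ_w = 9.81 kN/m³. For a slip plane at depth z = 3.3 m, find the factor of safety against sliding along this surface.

FS = 0.75

With seepage parallel to the slope and the water table at the surface, the effective normal stress on the slip plane uses the buoyant unit weight γ' = γ_sat − γ_w while the driving shear stress uses γ_sat:
FS = [c' + γ' z cos²β tanφ'] / [γ_sat z sinβ cosβ]
γ' = 19.6 − 9.81 = 9.79 kN/m³
Numerator = 2.6 + 9.79·3.3·cos²28.0°·tan34.6° = 2.6 + 9.79·3.3·0.7796·0.6899 = 19.975 kPa
Denominator = 19.6·3.3·sin28.0°·cos28.0° = 19.6·3.3·0.4695·0.8829 = 26.811 kPa
FS = 19.975 / 26.811 = 0.745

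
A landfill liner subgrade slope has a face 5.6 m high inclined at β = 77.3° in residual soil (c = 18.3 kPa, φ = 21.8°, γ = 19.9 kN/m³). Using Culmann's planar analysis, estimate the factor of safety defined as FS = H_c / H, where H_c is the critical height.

FS = 1.37

H_c = (4c/γ) · sinβ cosφ / [1 − cos(β − φ)]
    = (4·18.3/19.9) · sin77.3°·cos21.8° / [1 − cos55.5°]
    = 3.678 · 0.9058 / 0.4336 = 7.68 m
FS = H_c / H = 7.68 / 5.6 = 1.372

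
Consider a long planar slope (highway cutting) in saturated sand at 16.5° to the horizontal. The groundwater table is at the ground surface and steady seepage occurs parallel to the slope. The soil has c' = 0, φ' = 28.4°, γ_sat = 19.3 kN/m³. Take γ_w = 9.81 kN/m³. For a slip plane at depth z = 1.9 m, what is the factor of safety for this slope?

FS = 0.90

With seepage parallel to the slope and the water table at the surface, the effective normal stress on the slip plane uses the buoyant unit weight γ' = γ_sat − γ_w while the driving shear stress uses γ_sat:
FS = [c' + γ' z cos²β tanφ'] / [γ_sat z sinβ cosβ]
(For c' = 0 this reduces to FS = (γ'/γ_sat)·tanφ'/tanβ.)
γ' = 19.3 − 9.81 = 9.49 kN/m³
Numerator = 0.0 + 9.49·1.9·cos²16.5°·tan28.4° = 0.0 + 9.49·1.9·0.9193·0.5407 = 8.963 kPa
Denominator = 19.3·1.9·sin16.5°·cos16.5° = 19.3·1.9·0.2840·0.9588 = 9.986 kPa
FS = 8.963 / 9.986 = 0.898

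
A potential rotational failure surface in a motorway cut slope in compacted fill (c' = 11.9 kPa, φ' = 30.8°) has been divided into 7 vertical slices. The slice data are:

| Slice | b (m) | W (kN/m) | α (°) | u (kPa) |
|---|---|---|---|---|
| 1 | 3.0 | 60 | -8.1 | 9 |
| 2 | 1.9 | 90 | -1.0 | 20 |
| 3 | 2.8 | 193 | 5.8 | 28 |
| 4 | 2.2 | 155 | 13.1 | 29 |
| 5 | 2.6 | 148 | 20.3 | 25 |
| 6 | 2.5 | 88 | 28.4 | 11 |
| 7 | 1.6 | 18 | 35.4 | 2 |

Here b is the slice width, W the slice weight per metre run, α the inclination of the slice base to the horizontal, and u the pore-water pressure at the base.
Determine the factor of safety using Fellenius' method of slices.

FS = 3.06

Ordinary method of slices: FS = Σ[c'·Δl_i + (W_i cosα_i − u_i·Δl_i)·tanφ'] / Σ W_i sinα_i, with Δl_i = b_i / cosα_i.
Slice 1: Δl = 3.0/cos(-8.1°) = 3.030 m; N'_1 = 60·cos(-8.1°) − 9·3.030 = 32.1; c'Δl = 36.06; W sinα = -8.5
Slice 2: Δl = 1.9/cos(-1.0°) = 1.900 m; N'_2 = 90·cos(-1.0°) − 20·1.900 = 52.0; c'Δl = 22.61; W sinα = -1.6
Slice 3: Δl = 2.8/cos5.8° = 2.814 m; N'_3 = 193·cos5.8° − 28·2.814 = 113.2; c'Δl = 33.49; W sinα = 19.5
Slice 4: Δl = 2.2/cos13.1° = 2.259 m; N'_4 = 155·cos13.1° − 29·2.259 = 85.5; c'Δl = 26.88; W sinα = 35.1
Slice 5: Δl = 2.6/cos20.3° = 2.772 m; N'_5 = 148·cos20.3° − 25·2.772 = 69.5; c'Δl = 32.99; W sinα = 51.3
Slice 6: Δl = 2.5/cos28.4° = 2.842 m; N'_6 = 88·cos28.4° − 11·2.842 = 46.1; c'Δl = 33.82; W sinα = 41.9
Slice 7: Δl = 1.6/cos35.4° = 1.963 m; N'_7 = 18·cos35.4° − 2·1.963 = 10.7; c'Δl = 23.36; W sinα = 10.4
Σc'Δl = 209.2 kN/m; ΣN' = 409.2 kN/m; ΣW sinα = 148.2 kN/m
Resisting = 209.2 + 409.2·tan30.8° = 209.2 + 243.9 = 453.1 kN/m
FS = 453.1 / 148.2 = 3.057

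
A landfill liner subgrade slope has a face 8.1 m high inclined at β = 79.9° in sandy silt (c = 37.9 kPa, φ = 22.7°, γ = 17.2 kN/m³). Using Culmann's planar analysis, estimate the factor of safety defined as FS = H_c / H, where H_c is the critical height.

FS = 2.16

H_c = (4c/γ) · sinβ cosφ / [1 − cos(β − φ)]
    = (4·37.9/17.2) · sin79.9°·cos22.7° / [1 − cos57.2°]
    = 8.814 · 0.9082 / 0.4583 = 17.47 m
FS = H_c / H = 17.47 / 8.1 = 2.156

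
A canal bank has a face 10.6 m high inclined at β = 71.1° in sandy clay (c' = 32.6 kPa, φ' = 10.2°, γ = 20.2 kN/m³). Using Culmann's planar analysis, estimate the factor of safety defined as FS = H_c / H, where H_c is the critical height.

H_c = (4c'/γ) · sinβ cosφ' / [1 − cos(β − φ')]
    = (4·32.6/20.2) · sin71.1°·cos10.2° / [1 − cos60.9°]
    = 6.455 · 0.9311 / 0.5137 = 11.70 m
FS = H_c / H = 11.70 / 10.6 = 1.104

FS = 1.10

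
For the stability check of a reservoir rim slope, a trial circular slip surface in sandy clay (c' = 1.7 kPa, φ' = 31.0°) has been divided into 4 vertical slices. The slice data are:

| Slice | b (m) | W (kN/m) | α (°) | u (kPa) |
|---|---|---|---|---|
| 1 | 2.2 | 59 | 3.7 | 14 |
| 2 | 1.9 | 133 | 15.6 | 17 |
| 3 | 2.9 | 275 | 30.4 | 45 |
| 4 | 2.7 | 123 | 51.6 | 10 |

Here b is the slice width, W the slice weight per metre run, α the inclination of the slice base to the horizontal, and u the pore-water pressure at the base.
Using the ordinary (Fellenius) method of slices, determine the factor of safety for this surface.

FS = 0.60

Ordinary method of slices: FS = Σ[c'·Δl_i + (W_i cosα_i − u_i·Δl_i)·tanφ'] / Σ W_i sinα_i, with Δl_i = b_i / cosα_i.
Slice 1: Δl = 2.2/cos3.7° = 2.205 m; N'_1 = 59·cos3.7° − 14·2.205 = 28.0; c'Δl = 3.75; W sinα = 3.8
Slice 2: Δl = 1.9/cos15.6° = 1.973 m; N'_2 = 133·cos15.6° − 17·1.973 = 94.6; c'Δl = 3.35; W sinα = 35.8
Slice 3: Δl = 2.9/cos30.4° = 3.362 m; N'_3 = 275·cos30.4° − 45·3.362 = 85.9; c'Δl = 5.72; W sinα = 139.2
Slice 4: Δl = 2.7/cos51.6° = 4.347 m; N'_4 = 123·cos51.6° − 10·4.347 = 32.9; c'Δl = 7.39; W sinα = 96.4
Σc'Δl = 20.2 kN/m; ΣN' = 241.4 kN/m; ΣW sinα = 275.1 kN/m
Resisting = 20.2 + 241.4·tan31.0° = 20.2 + 145.0 = 165.3 kN/m
FS = 165.3 / 275.1 = 0.601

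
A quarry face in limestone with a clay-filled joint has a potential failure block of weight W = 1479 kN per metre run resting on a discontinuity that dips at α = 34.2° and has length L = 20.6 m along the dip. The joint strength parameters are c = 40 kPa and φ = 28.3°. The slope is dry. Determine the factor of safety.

Resolving the block weight along and normal to the plane and applying the Mohr–Coulomb strength on the joint:
N' = W cosα = 1479·cos34.2° = 1223.3 kN/m
Driving force T = W sinα = 1479·sin34.2° = 831.3 kN/m
Resisting force R = c·L + N'·tanφ = 40·20.6 + 1223.3·tan28.3° = 824.0 + 658.7 = 1482.7 kN/m
FS = R / T = 1482.7 / 831.3 = 1.783

FS = 1.78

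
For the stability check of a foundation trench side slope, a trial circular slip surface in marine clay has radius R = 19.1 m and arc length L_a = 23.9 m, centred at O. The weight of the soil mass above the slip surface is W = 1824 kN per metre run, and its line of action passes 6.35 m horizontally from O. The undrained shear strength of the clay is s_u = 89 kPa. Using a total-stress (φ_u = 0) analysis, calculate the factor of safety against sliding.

Taking moments about the centre O, the resisting moment is provided by the undrained shear strength acting along the arc:
M_R = s_u·L_a·R = 89·23.90·19.1 = 40627.6 kN·m/m
M_D = W·d = 1824·6.35 = 11582.4 kN·m/m
FS = M_R / M_D = 40627.6 / 11582.4 = 3.508

FS = 3.51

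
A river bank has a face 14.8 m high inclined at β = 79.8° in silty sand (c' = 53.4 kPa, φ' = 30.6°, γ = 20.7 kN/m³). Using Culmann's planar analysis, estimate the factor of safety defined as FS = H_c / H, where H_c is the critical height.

FS = 1.70

H_c = (4c'/γ) · sinβ cosφ' / [1 − cos(β − φ')]
    = (4·53.4/20.7) · sin79.8°·cos30.6° / [1 − cos49.2°]
    = 10.319 · 0.8471 / 0.3466 = 25.22 m
FS = H_c / H = 25.22 / 14.8 = 1.704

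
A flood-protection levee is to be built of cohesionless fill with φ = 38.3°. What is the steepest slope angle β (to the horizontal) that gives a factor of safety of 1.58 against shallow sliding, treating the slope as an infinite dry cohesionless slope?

β = 26.6°

For an infinite dry cohesionless slope FS = tanφ/tanβ, so tanβ = tanφ / FS.
tanβ = tan38.3° / 1.58 = 0.7898 / 1.58 = 0.4998
β = arctan(0.4998) = 26.56°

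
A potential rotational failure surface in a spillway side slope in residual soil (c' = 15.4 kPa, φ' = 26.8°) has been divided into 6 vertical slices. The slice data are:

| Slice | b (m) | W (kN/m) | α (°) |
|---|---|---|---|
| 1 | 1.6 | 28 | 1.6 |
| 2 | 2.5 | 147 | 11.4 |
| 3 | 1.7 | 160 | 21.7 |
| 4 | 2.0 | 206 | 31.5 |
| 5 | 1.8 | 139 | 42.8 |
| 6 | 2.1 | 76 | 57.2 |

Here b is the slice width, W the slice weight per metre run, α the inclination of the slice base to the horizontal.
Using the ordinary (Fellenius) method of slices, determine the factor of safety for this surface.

Ordinary method of slices: FS = Σ[c'·Δl_i + (W_i cosα_i)·tanφ'] / Σ W_i sinα_i, with Δl_i = b_i / cosα_i.
Slice 1: Δl = 1.6/cos1.6° = 1.601 m; N'_1 = 28·cos1.6° = 28.0; c'Δl = 24.65; W sinα = 0.8
Slice 2: Δl = 2.5/cos11.4° = 2.550 m; N'_2 = 147·cos11.4° = 144.1; c'Δl = 39.27; W sinα = 29.1
Slice 3: Δl = 1.7/cos21.7° = 1.830 m; N'_3 = 160·cos21.7° = 148.7; c'Δl = 28.18; W sinα = 59.2
Slice 4: Δl = 2.0/cos31.5° = 2.346 m; N'_4 = 206·cos31.5° = 175.6; c'Δl = 36.12; W sinα = 107.6
Slice 5: Δl = 1.8/cos42.8° = 2.453 m; N'_5 = 139·cos42.8° = 102.0; c'Δl = 37.78; W sinα = 94.4
Slice 6: Δl = 2.1/cos57.2° = 3.877 m; N'_6 = 76·cos57.2° = 41.2; c'Δl = 59.70; W sinα = 63.9
Σc'Δl = 225.7 kN/m; ΣN' = 639.6 kN/m; ΣW sinα = 355.0 kN/m
Resisting = 225.7 + 639.6·tan26.8° = 225.7 + 323.1 = 548.8 kN/m
FS = 548.8 / 355.0 = 1.546

FS = 1.55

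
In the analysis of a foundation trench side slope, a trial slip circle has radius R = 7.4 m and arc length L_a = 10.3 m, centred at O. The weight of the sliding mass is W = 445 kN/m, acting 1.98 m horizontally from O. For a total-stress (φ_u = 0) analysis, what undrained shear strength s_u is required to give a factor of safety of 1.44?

s_u = 16.6 kPa

FS = s_u·L_a·R / (W·d), so s_u = FS·W·d / (L_a·R).
s_u = 1.44·445·1.98 / (10.30·7.4) = 1268.8 / 76.22 = 16.65 kPa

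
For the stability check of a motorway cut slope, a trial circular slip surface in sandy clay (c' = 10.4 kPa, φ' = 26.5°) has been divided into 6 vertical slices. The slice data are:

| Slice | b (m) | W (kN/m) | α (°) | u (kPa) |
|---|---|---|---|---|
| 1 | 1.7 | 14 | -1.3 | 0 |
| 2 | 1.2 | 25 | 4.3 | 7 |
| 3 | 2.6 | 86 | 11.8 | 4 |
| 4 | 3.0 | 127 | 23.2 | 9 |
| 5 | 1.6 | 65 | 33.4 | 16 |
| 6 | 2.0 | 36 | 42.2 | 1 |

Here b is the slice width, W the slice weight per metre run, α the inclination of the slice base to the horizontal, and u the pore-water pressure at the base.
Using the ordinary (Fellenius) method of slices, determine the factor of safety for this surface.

Ordinary method of slices: FS = Σ[c'·Δl_i + (W_i cosα_i − u_i·Δl_i)·tanφ'] / Σ W_i sinα_i, with Δl_i = b_i / cosα_i.
Slice 1: Δl = 1.7/cos(-1.3°) = 1.700 m; N'_1 = 14·cos(-1.3°) − 0·1.700 = 14.0; c'Δl = 17.68; W sinα = -0.3
Slice 2: Δl = 1.2/cos4.3° = 1.203 m; N'_2 = 25·cos4.3° − 7·1.203 = 16.5; c'Δl = 12.52; W sinα = 1.9
Slice 3: Δl = 2.6/cos11.8° = 2.656 m; N'_3 = 86·cos11.8° − 4·2.656 = 73.6; c'Δl = 27.62; W sinα = 17.6
Slice 4: Δl = 3.0/cos23.2° = 3.264 m; N'_4 = 127·cos23.2° − 9·3.264 = 87.4; c'Δl = 33.94; W sinα = 50.0
Slice 5: Δl = 1.6/cos33.4° = 1.917 m; N'_5 = 65·cos33.4° − 16·1.917 = 23.6; c'Δl = 19.93; W sinα = 35.8
Slice 6: Δl = 2.0/cos42.2° = 2.700 m; N'_6 = 36·cos42.2° − 1·2.700 = 24.0; c'Δl = 28.08; W sinα = 24.2
Σc'Δl = 139.8 kN/m; ΣN' = 239.0 kN/m; ΣW sinα = 129.1 kN/m
Resisting = 139.8 + 239.0·tan26.5° = 139.8 + 119.2 = 258.9 kN/m
FS = 258.9 / 129.1 = 2.005

FS = 2.01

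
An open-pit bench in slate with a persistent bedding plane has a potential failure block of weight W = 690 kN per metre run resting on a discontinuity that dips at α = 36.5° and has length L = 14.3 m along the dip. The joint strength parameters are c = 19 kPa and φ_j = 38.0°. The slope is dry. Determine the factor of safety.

FS = 1.72

Resolving the block weight along and normal to the plane and applying the Mohr–Coulomb strength on the joint:
N' = W cosα = 690·cos36.5° = 554.7 kN/m
Driving force T = W sinα = 690·sin36.5° = 410.4 kN/m
Resisting force R = c·L + N'·tanφ_j = 19·14.3 + 554.7·tan38.0° = 271.7 + 433.3 = 705.0 kN/m
FS = R / T = 705.0 / 410.4 = 1.718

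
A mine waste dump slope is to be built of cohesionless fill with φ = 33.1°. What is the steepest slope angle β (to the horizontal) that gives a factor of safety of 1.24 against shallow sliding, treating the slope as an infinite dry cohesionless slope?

β = 27.7°

For an infinite dry cohesionless slope FS = tanφ/tanβ, so tanβ = tanφ / FS.
tanβ = tan33.1° / 1.24 = 0.6519 / 1.24 = 0.5257
β = arctan(0.5257) = 27.73°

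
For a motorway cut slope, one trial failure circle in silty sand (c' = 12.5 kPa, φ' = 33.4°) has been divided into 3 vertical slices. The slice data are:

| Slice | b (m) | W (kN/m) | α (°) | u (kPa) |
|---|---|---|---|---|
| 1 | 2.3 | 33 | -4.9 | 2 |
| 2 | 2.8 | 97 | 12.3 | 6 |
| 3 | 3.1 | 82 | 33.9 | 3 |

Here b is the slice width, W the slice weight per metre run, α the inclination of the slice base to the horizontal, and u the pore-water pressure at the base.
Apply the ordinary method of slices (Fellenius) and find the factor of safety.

FS = 3.44

Ordinary method of slices: FS = Σ[c'·Δl_i + (W_i cosα_i − u_i·Δl_i)·tanφ'] / Σ W_i sinα_i, with Δl_i = b_i / cosα_i.
Slice 1: Δl = 2.3/cos(-4.9°) = 2.308 m; N'_1 = 33·cos(-4.9°) − 2·2.308 = 28.3; c'Δl = 28.86; W sinα = -2.8
Slice 2: Δl = 2.8/cos12.3° = 2.866 m; N'_2 = 97·cos12.3° − 6·2.866 = 77.6; c'Δl = 35.82; W sinα = 20.7
Slice 3: Δl = 3.1/cos33.9° = 3.735 m; N'_3 = 82·cos33.9° − 3·3.735 = 56.9; c'Δl = 46.69; W sinα = 45.7
Σc'Δl = 111.4 kN/m; ΣN' = 162.7 kN/m; ΣW sinα = 63.6 kN/m
Resisting = 111.4 + 162.7·tan33.4° = 111.4 + 107.3 = 218.6 kN/m
FS = 218.6 / 63.6 = 3.439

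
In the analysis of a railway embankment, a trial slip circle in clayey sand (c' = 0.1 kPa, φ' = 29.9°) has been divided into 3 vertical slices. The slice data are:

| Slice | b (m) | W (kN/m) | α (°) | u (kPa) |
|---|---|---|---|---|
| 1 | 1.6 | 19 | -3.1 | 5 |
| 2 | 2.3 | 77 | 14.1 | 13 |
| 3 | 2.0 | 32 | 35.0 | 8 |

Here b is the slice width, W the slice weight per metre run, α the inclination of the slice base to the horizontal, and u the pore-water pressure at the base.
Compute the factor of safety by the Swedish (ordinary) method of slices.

Ordinary method of slices: FS = Σ[c'·Δl_i + (W_i cosα_i − u_i·Δl_i)·tanφ'] / Σ W_i sinα_i, with Δl_i = b_i / cosα_i.
Slice 1: Δl = 1.6/cos(-3.1°) = 1.602 m; N'_1 = 19·cos(-3.1°) − 5·1.602 = 11.0; c'Δl = 0.16; W sinα = -1.0
Slice 2: Δl = 2.3/cos14.1° = 2.371 m; N'_2 = 77·cos14.1° − 13·2.371 = 43.9; c'Δl = 0.24; W sinα = 18.8
Slice 3: Δl = 2.0/cos35.0° = 2.442 m; N'_3 = 32·cos35.0° − 8·2.442 = 6.7; c'Δl = 0.24; W sinα = 18.4
Σc'Δl = 0.6 kN/m; ΣN' = 61.5 kN/m; ΣW sinα = 36.1 kN/m
Resisting = 0.6 + 61.5·tan29.9° = 0.6 + 35.4 = 36.0 kN/m
FS = 36.0 / 36.1 = 0.998

FS = 1.00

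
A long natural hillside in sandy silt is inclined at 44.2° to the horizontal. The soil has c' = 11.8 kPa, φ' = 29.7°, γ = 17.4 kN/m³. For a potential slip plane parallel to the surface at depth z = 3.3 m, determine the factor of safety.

FS = 1.00

For an infinite slope with a slip plane parallel to the surface (no pore pressure): FS = [c' + γz cos²β tanφ'] / [γz sinβ cosβ].
γz = 17.4·3.3 = 57.42 kN/m²
Numerator = 11.8 + 57.42·cos²44.2°·tan29.7° = 11.8 + 57.42·0.5140·0.5704 = 28.633 kPa
Denominator = 57.42·sin44.2°·cos44.2° = 57.42·0.6972·0.7169 = 28.699 kPa
FS = 28.633 / 28.699 = 0.998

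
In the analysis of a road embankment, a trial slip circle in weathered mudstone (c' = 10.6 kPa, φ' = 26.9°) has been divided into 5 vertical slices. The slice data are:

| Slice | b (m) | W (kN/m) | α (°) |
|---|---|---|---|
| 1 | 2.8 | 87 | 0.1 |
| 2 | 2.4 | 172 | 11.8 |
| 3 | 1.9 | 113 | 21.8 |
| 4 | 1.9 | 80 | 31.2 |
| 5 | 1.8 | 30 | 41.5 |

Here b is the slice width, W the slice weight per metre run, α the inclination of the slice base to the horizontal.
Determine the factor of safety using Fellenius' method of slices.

Ordinary method of slices: FS = Σ[c'·Δl_i + (W_i cosα_i)·tanφ'] / Σ W_i sinα_i, with Δl_i = b_i / cosα_i.
Slice 1: Δl = 2.8/cos0.1° = 2.800 m; N'_1 = 87·cos0.1° = 87.0; c'Δl = 29.68; W sinα = 0.2
Slice 2: Δl = 2.4/cos11.8° = 2.452 m; N'_2 = 172·cos11.8° = 168.4; c'Δl = 25.99; W sinα = 35.2
Slice 3: Δl = 1.9/cos21.8° = 2.046 m; N'_3 = 113·cos21.8° = 104.9; c'Δl = 21.69; W sinα = 42.0
Slice 4: Δl = 1.9/cos31.2° = 2.221 m; N'_4 = 80·cos31.2° = 68.4; c'Δl = 23.55; W sinα = 41.4
Slice 5: Δl = 1.8/cos41.5° = 2.403 m; N'_5 = 30·cos41.5° = 22.5; c'Δl = 25.48; W sinα = 19.9
Σc'Δl = 126.4 kN/m; ΣN' = 451.2 kN/m; ΣW sinα = 138.6 kN/m
Resisting = 126.4 + 451.2·tan26.9° = 126.4 + 228.9 = 355.3 kN/m
FS = 355.3 / 138.6 = 2.563

FS = 2.56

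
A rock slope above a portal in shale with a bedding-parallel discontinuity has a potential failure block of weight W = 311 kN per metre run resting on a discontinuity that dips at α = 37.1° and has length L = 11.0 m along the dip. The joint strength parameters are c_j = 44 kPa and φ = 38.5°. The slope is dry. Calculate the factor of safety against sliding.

Resolving the block weight along and normal to the plane and applying the Mohr–Coulomb strength on the joint:
N' = W cosα = 311·cos37.1° = 248.0 kN/m
Driving force T = W sinα = 311·sin37.1° = 187.6 kN/m
Resisting force R = c_j·L + N'·tanφ = 44·11.0 + 248.0·tan38.5° = 484.0 + 197.3 = 681.3 kN/m
FS = R / T = 681.3 / 187.6 = 3.632

FS = 3.63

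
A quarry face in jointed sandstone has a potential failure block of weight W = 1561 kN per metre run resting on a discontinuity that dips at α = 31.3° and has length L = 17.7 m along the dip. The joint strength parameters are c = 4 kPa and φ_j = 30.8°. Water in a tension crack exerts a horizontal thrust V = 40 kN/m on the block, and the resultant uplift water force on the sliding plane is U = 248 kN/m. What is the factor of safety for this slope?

FS = 0.83

Resolving the block weight along and normal to the plane and applying the Mohr–Coulomb strength on the joint:
N' = W cosα − U − V sinα = 1561·cos31.3° − 248 − 40·sin31.3° = 1065.0 kN/m
Driving force T = W sinα + V cosα = 1561·sin31.3° + 40·cos31.3° = 845.1 kN/m
Resisting force R = c·L + N'·tanφ_j = 4·17.7 + 1065.0·tan30.8° = 70.8 + 634.9 = 705.7 kN/m
FS = R / T = 705.7 / 845.1 = 0.835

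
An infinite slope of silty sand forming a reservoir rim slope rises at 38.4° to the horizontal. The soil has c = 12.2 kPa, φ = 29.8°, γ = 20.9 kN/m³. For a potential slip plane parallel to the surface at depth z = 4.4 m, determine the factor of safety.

For an infinite slope with a slip plane parallel to the surface (no pore pressure): FS = [c + γz cos²β tanφ] / [γz sinβ cosβ].
γz = 20.9·4.4 = 91.96 kN/m²
Numerator = 12.2 + 91.96·cos²38.4°·tan29.8° = 12.2 + 91.96·0.6142·0.5727 = 44.546 kPa
Denominator = 91.96·sin38.4°·cos38.4° = 91.96·0.6211·0.7837 = 44.765 kPa
FS = 44.546 / 44.765 = 0.995

FS = 1.00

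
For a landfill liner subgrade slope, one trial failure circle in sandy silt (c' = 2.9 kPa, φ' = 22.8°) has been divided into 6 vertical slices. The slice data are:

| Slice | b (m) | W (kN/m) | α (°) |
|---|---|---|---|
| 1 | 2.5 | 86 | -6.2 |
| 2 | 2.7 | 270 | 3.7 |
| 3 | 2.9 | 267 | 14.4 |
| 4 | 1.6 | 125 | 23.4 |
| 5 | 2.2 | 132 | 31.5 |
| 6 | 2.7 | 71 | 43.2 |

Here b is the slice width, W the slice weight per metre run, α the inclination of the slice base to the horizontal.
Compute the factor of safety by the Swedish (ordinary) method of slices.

Ordinary method of slices: FS = Σ[c'·Δl_i + (W_i cosα_i)·tanφ'] / Σ W_i sinα_i, with Δl_i = b_i / cosα_i.
Slice 1: Δl = 2.5/cos(-6.2°) = 2.515 m; N'_1 = 86·cos(-6.2°) = 85.5; c'Δl = 7.29; W sinα = -9.3
Slice 2: Δl = 2.7/cos3.7° = 2.706 m; N'_2 = 270·cos3.7° = 269.4; c'Δl = 7.85; W sinα = 17.4
Slice 3: Δl = 2.9/cos14.4° = 2.994 m; N'_3 = 267·cos14.4° = 258.6; c'Δl = 8.68; W sinα = 66.4
Slice 4: Δl = 1.6/cos23.4° = 1.743 m; N'_4 = 125·cos23.4° = 114.7; c'Δl = 5.06; W sinα = 49.6
Slice 5: Δl = 2.2/cos31.5° = 2.580 m; N'_5 = 132·cos31.5° = 112.5; c'Δl = 7.48; W sinα = 69.0
Slice 6: Δl = 2.7/cos43.2° = 3.704 m; N'_6 = 71·cos43.2° = 51.8; c'Δl = 10.74; W sinα = 48.6
Σc'Δl = 47.1 kN/m; ΣN' = 892.6 kN/m; ΣW sinα = 241.8 kN/m
Resisting = 47.1 + 892.6·tan22.8° = 47.1 + 375.2 = 422.3 kN/m
FS = 422.3 / 241.8 = 1.747

FS = 1.75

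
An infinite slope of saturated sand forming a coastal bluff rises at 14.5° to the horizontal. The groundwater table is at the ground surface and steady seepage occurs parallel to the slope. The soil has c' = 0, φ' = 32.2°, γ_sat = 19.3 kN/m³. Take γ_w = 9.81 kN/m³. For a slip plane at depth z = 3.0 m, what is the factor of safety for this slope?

FS = 1.20

With seepage parallel to the slope and the water table at the surface, the effective normal stress on the slip plane uses the buoyant unit weight γ' = γ_sat − γ_w while the driving shear stress uses γ_sat:
FS = [c' + γ' z cos²β tanφ'] / [γ_sat z sinβ cosβ]
(For c' = 0 this reduces to FS = (γ'/γ_sat)·tanφ'/tanβ.)
γ' = 19.3 − 9.81 = 9.49 kN/m³
Numerator = 0.0 + 9.49·3.0·cos²14.5°·tan32.2° = 0.0 + 9.49·3.0·0.9373·0.6297 = 16.805 kPa
Denominator = 19.3·3.0·sin14.5°·cos14.5° = 19.3·3.0·0.2504·0.9681 = 14.035 kPa
FS = 16.805 / 14.035 = 1.197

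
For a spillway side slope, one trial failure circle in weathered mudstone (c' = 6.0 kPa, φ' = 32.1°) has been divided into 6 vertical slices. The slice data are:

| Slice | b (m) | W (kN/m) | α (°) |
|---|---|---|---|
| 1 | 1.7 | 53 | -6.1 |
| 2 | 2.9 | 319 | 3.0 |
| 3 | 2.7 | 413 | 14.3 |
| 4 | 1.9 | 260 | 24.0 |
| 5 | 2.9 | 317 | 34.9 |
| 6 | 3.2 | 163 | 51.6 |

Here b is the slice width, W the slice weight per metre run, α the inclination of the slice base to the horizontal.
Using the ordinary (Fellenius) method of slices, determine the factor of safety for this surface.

FS = 1.83

Ordinary method of slices: FS = Σ[c'·Δl_i + (W_i cosα_i)·tanφ'] / Σ W_i sinα_i, with Δl_i = b_i / cosα_i.
Slice 1: Δl = 1.7/cos(-6.1°) = 1.710 m; N'_1 = 53·cos(-6.1°) = 52.7; c'Δl = 10.26; W sinα = -5.6
Slice 2: Δl = 2.9/cos3.0° = 2.904 m; N'_2 = 319·cos3.0° = 318.6; c'Δl = 17.42; W sinα = 16.7
Slice 3: Δl = 2.7/cos14.3° = 2.786 m; N'_3 = 413·cos14.3° = 400.2; c'Δl = 16.72; W sinα = 102.0
Slice 4: Δl = 1.9/cos24.0° = 2.080 m; N'_4 = 260·cos24.0° = 237.5; c'Δl = 12.48; W sinα = 105.8
Slice 5: Δl = 2.9/cos34.9° = 3.536 m; N'_5 = 317·cos34.9° = 260.0; c'Δl = 21.22; W sinα = 181.4
Slice 6: Δl = 3.2/cos51.6° = 5.152 m; N'_6 = 163·cos51.6° = 101.2; c'Δl = 30.91; W sinα = 127.7
Σc'Δl = 109.0 kN/m; ΣN' = 1370.2 kN/m; ΣW sinα = 527.9 kN/m
Resisting = 109.0 + 1370.2·tan32.1° = 109.0 + 859.5 = 968.5 kN/m
FS = 968.5 / 527.9 = 1.835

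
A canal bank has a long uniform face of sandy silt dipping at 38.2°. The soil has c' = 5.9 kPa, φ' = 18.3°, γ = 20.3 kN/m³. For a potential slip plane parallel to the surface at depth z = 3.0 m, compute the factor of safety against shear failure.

FS = 0.62

For an infinite slope with a slip plane parallel to the surface (no pore pressure): FS = [c' + γz cos²β tanφ'] / [γz sinβ cosβ].
γz = 20.3·3.0 = 60.90 kN/m²
Numerator = 5.9 + 60.90·cos²38.2°·tan18.3° = 5.9 + 60.90·0.6176·0.3307 = 18.338 kPa
Denominator = 60.90·sin38.2°·cos38.2° = 60.90·0.6184·0.7859 = 29.596 kPa
FS = 18.338 / 29.596 = 0.620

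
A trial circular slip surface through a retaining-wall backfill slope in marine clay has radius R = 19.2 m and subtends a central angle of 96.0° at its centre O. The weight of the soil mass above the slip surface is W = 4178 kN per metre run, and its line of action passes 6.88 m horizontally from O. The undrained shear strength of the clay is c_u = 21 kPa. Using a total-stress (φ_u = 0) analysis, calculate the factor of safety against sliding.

Taking moments about the centre O, the resisting moment is provided by the undrained shear strength acting along the arc:
Arc length L_a = R·θ = 19.2·(96.0°·π/180) = 19.2·1.6755 = 32.17 m
M_R = c_u·L_a·R = 21·32.17·19.2 = 12970.9 kN·m/m
M_D = W·d = 4178·6.88 = 28744.6 kN·m/m
FS = M_R / M_D = 12970.9 / 28744.6 = 0.451

FS = 0.45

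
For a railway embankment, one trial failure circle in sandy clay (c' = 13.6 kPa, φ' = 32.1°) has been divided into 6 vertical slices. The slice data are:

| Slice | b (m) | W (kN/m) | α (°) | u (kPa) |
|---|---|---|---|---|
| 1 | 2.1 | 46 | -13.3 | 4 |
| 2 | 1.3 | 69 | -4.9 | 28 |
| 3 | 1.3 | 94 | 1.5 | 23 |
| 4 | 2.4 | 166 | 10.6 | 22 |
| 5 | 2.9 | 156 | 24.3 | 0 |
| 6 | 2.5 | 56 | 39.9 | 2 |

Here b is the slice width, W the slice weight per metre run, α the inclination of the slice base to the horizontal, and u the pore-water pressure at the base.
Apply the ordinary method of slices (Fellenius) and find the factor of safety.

FS = 3.85

Ordinary method of slices: FS = Σ[c'·Δl_i + (W_i cosα_i − u_i·Δl_i)·tanφ'] / Σ W_i sinα_i, with Δl_i = b_i / cosα_i.
Slice 1: Δl = 2.1/cos(-13.3°) = 2.158 m; N'_1 = 46·cos(-13.3°) − 4·2.158 = 36.1; c'Δl = 29.35; W sinα = -10.6
Slice 2: Δl = 1.3/cos(-4.9°) = 1.305 m; N'_2 = 69·cos(-4.9°) − 28·1.305 = 32.2; c'Δl = 17.74; W sinα = -5.9
Slice 3: Δl = 1.3/cos1.5° = 1.300 m; N'_3 = 94·cos1.5° − 23·1.300 = 64.1; c'Δl = 17.69; W sinα = 2.5
Slice 4: Δl = 2.4/cos10.6° = 2.442 m; N'_4 = 166·cos10.6° − 22·2.442 = 109.5; c'Δl = 33.21; W sinα = 30.5
Slice 5: Δl = 2.9/cos24.3° = 3.182 m; N'_5 = 156·cos24.3° − 0·3.182 = 142.2; c'Δl = 43.27; W sinα = 64.2
Slice 6: Δl = 2.5/cos39.9° = 3.259 m; N'_6 = 56·cos39.9° − 2·3.259 = 36.4; c'Δl = 44.32; W sinα = 35.9
Σc'Δl = 185.6 kN/m; ΣN' = 420.5 kN/m; ΣW sinα = 116.6 kN/m
Resisting = 185.6 + 420.5·tan32.1° = 185.6 + 263.8 = 449.3 kN/m
FS = 449.3 / 116.6 = 3.852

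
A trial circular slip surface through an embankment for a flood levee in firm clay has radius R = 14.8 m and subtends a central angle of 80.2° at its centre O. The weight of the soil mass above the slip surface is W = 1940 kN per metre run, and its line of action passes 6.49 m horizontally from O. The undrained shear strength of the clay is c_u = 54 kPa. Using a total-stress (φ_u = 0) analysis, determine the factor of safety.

Taking moments about the centre O, the resisting moment is provided by the undrained shear strength acting along the arc:
Arc length L_a = R·θ = 14.8·(80.2°·π/180) = 14.8·1.3998 = 20.72 m
M_R = c_u·L_a·R = 54·20.72·14.8 = 16556.5 kN·m/m
M_D = W·d = 1940·6.49 = 12590.6 kN·m/m
FS = M_R / M_D = 16556.5 / 12590.6 = 1.315

FS = 1.31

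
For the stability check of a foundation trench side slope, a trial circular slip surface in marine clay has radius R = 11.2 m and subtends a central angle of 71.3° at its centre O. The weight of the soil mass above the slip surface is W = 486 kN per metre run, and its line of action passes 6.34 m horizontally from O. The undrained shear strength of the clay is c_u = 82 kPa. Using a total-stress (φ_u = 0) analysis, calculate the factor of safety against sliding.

FS = 4.15

Taking moments about the centre O, the resisting moment is provided by the undrained shear strength acting along the arc:
Arc length L_a = R·θ = 11.2·(71.3°·π/180) = 11.2·1.2444 = 13.94 m
M_R = c_u·L_a·R = 82·13.94·11.2 = 12800.2 kN·m/m
M_D = W·d = 486·6.34 = 3081.2 kN·m/m
FS = M_R / M_D = 12800.2 / 3081.2 = 4.154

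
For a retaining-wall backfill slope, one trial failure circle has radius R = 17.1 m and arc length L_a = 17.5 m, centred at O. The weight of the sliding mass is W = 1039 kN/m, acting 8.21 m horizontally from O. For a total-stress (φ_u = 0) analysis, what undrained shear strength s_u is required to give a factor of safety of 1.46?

FS = s_u·L_a·R / (W·d), so s_u = FS·W·d / (L_a·R).
s_u = 1.46·1039·8.21 / (17.50·17.1) = 12454.1 / 299.25 = 41.62 kPa

s_u = 41.6 kPa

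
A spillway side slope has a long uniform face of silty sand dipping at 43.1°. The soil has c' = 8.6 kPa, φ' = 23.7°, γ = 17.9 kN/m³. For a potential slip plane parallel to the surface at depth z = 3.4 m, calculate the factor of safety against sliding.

For an infinite slope with a slip plane parallel to the surface (no pore pressure): FS = [c' + γz cos²β tanφ'] / [γz sinβ cosβ].
γz = 17.9·3.4 = 60.86 kN/m²
Numerator = 8.6 + 60.86·cos²43.1°·tan23.7° = 8.6 + 60.86·0.5331·0.4390 = 22.843 kPa
Denominator = 60.86·sin43.1°·cos43.1° = 60.86·0.6833·0.7302 = 30.363 kPa
FS = 22.843 / 30.363 = 0.752

FS = 0.75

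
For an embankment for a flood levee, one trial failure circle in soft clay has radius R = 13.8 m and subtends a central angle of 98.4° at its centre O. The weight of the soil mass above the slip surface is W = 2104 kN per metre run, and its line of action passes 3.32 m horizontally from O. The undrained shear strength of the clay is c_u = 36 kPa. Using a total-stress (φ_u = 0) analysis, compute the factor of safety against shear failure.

Taking moments about the centre O, the resisting moment is provided by the undrained shear strength acting along the arc:
Arc length L_a = R·θ = 13.8·(98.4°·π/180) = 13.8·1.7174 = 23.70 m
M_R = c_u·L_a·R = 36·23.70·13.8 = 11774.2 kN·m/m
M_D = W·d = 2104·3.32 = 6985.3 kN·m/m
FS = M_R / M_D = 11774.2 / 6985.3 = 1.686

FS = 1.69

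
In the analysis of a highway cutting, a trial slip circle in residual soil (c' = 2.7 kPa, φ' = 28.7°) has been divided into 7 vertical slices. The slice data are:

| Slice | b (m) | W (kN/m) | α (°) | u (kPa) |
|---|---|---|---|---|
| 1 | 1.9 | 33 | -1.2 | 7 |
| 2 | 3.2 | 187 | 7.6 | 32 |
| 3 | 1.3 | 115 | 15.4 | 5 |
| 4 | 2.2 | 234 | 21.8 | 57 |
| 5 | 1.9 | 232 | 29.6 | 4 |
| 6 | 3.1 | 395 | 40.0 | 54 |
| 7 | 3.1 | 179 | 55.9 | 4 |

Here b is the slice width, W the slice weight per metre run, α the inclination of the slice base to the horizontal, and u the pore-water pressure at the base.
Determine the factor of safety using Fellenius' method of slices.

Ordinary method of slices: FS = Σ[c'·Δl_i + (W_i cosα_i − u_i·Δl_i)·tanφ'] / Σ W_i sinα_i, with Δl_i = b_i / cosα_i.
Slice 1: Δl = 1.9/cos(-1.2°) = 1.900 m; N'_1 = 33·cos(-1.2°) − 7·1.900 = 19.7; c'Δl = 5.13; W sinα = -0.7
Slice 2: Δl = 3.2/cos7.6° = 3.228 m; N'_2 = 187·cos7.6° − 32·3.228 = 82.0; c'Δl = 8.72; W sinα = 24.7
Slice 3: Δl = 1.3/cos15.4° = 1.348 m; N'_3 = 115·cos15.4° − 5·1.348 = 104.1; c'Δl = 3.64; W sinα = 30.5
Slice 4: Δl = 2.2/cos21.8° = 2.369 m; N'_4 = 234·cos21.8° − 57·2.369 = 82.2; c'Δl = 6.40; W sinα = 86.9
Slice 5: Δl = 1.9/cos29.6° = 2.185 m; N'_5 = 232·cos29.6° − 4·2.185 = 193.0; c'Δl = 5.90; W sinα = 114.6
Slice 6: Δl = 3.1/cos40.0° = 4.047 m; N'_6 = 395·cos40.0° − 54·4.047 = 84.1; c'Δl = 10.93; W sinα = 253.9
Slice 7: Δl = 3.1/cos55.9° = 5.529 m; N'_7 = 179·cos55.9° − 4·5.529 = 78.2; c'Δl = 14.93; W sinα = 148.2
Σc'Δl = 55.6 kN/m; ΣN' = 643.4 kN/m; ΣW sinα = 658.2 kN/m
Resisting = 55.6 + 643.4·tan28.7° = 55.6 + 352.2 = 407.9 kN/m
FS = 407.9 / 658.2 = 0.620

FS = 0.62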